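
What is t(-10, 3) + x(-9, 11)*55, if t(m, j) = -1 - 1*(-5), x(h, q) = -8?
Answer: -436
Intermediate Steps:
t(m, j) = 4 (t(m, j) = -1 + 5 = 4)
t(-10, 3) + x(-9, 11)*55 = 4 - 8*55 = 4 - 440 = -436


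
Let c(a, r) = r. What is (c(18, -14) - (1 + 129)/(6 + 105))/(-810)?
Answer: 842/44955 ≈ 0.018730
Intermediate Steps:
(c(18, -14) - (1 + 129)/(6 + 105))/(-810) = (-14 - (1 + 129)/(6 + 105))/(-810) = (-14 - 130/111)*(-1/810) = -1684/111*(-1/810) = 842/44955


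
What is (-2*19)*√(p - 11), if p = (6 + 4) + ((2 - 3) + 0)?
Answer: -38*I*√2 ≈ -53.74*I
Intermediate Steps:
p = 9 (p = 10 + (-1 + 0) = 10 - 1 = 9)
(-2*19)*√(p - 11) = (-2*19)*√(9 - 11) = -38*I*√2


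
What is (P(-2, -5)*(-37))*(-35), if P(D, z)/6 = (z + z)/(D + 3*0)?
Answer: 38850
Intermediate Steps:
P(D, z) = 12*z/D (P(D, z) = 6*((z + z)/(D + 3*0)) = 6*((2*z)/(D + 0)) = 6*((2*z)/D) = 6*(2*z/D) = 12*z/D)
(P(-2, -5)*(-37))*(-35) = ((12*(-5)/(-2))*(-37))*(-35) = ((12*(-5)*(-1/2))*(-37))*(-35) = (30*(-37))*(-35) = -1110*(-35) = 38850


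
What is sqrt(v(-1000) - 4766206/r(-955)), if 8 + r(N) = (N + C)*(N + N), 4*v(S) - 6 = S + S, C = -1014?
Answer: I*sqrt(7068450065617806)/3760782 ≈ 22.355*I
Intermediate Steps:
v(S) = 3/2 + S/2 (v(S) = 3/2 + (S + S)/4 = 3/2 + (2*S)/4 = 3/2 + S/2)
r(N) = -8 + 2*N*(-1014 + N) (r(N) = -8 + (N - 1014)*(N + N) = -8 + (-1014 + N)*(2*N) = -8 + 2*N*(-1014 + N))
sqrt(v(-1000) - 4766206/r(-955)) = sqrt((3/2 + (1/2)*(-1000)) - 4766206/(-8 - 2028*(-955) + 2*(-955)**2)) = sqrt((3/2 - 500) - 4766206/(-8 + 1936740 + 2*912025)) = sqrt(-997/2 - 4766206/(-8 + 1936740 + 1824050)) = sqrt(-997/2 - 4766206/3760782) = sqrt(-997/2 - 4766206*1/3760782) = sqrt(-997/2 - 2383103/1880391) = sqrt(-1879516033/3760782) = I*sqrt(7068450065617806)/3760782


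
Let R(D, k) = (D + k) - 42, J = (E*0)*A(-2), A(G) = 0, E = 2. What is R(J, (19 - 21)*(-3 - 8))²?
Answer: 400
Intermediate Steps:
J = 0 (J = (2*0)*0 = 0*0 = 0)
R(D, k) = -42 + D + k
R(J, (19 - 21)*(-3 - 8))² = (-42 + 0 + (19 - 21)*(-3 - 8))² = (-42 + 0 - 2*(-11))² = (-42 + 0 + 22)² = (-20)² = 400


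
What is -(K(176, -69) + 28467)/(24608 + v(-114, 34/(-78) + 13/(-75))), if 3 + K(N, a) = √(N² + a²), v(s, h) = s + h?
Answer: -578175/497522 - 325*√35737/7960352 ≈ -1.1698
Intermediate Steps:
v(s, h) = h + s
K(N, a) = -3 + √(N² + a²)
-(K(176, -69) + 28467)/(24608 + v(-114, 34/(-78) + 13/(-75))) = -((-3 + √(176² + (-69)²)) + 28467)/(24608 + ((34/(-78) + 13/(-75)) - 114)) = -((-3 + √(30976 + 4761)) + 28467)/(24608 + ((34*(-1/78) + 13*(-1/75)) - 114)) = -((-3 + √35737) + 28467)/(24608 + ((-17/39 - 13/75) - 114)) = -(28464 + √35737)/(24608 + (-198/325 - 114)) = -(28464 + √35737)/(24608 - 37248/325) = -(28464 + √35737)/7960352/325 = -(28464 + √35737)*325/7960352 = -(578175/497522 + 325*√35737/7960352) = -578175/497522 - 325*√35737/7960352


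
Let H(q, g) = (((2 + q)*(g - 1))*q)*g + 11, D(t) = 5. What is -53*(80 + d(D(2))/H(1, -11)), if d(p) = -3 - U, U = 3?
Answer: -1725362/407 ≈ -4239.2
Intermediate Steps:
H(q, g) = 11 + g*q*(-1 + g)*(2 + q) (H(q, g) = (((2 + q)*(-1 + g))*q)*g + 11 = (((-1 + g)*(2 + q))*q)*g + 11 = (q*(-1 + g)*(2 + q))*g + 11 = g*q*(-1 + g)*(2 + q) + 11 = 11 + g*q*(-1 + g)*(2 + q))
d(p) = -6 (d(p) = -3 - 1*3 = -3 - 3 = -6)
-53*(80 + d(D(2))/H(1, -11)) = -53*(80 - 6/(11 + (-11)²*1² - 1*(-11)*1² - 2*(-11)*1 + 2*1*(-11)²)) = -53*(80 - 6/(11 + 121*1 - 1*(-11)*1 + 22 + 2*1*121)) = -53*(80 - 6/(11 + 121 + 11 + 22 + 242)) = -53*(80 - 6/407) = -53*32554/407 = -1725362/407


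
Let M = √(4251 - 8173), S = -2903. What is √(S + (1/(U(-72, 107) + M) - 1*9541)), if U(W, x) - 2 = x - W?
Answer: √((-2252363 - 12444*I*√3922)/(181 + I*√3922)) ≈ 0.e-5 - 111.55*I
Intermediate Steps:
U(W, x) = 2 + x - W (U(W, x) = 2 + (x - W) = 2 + x - W)
M = I*√3922 (M = √(-3922) = I*√3922 ≈ 62.626*I)
√(S + (1/(U(-72, 107) + M) - 1*9541)) = √(-2903 + (1/((2 + 107 - 1*(-72)) + I*√3922) - 1*9541)) = √(-2903 + (1/((2 + 107 + 72) + I*√3922) - 9541)) = √(-2903 + (1/(181 + I*√3922) - 9541)) = √(-2903 + (-9541 + 1/(181 + I*√3922))) = √(-12444 + 1/(181 + I*√3922))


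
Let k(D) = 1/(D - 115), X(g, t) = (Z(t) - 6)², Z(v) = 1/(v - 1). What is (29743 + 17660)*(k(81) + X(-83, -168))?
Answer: 1659061815867/971074 ≈ 1.7085e+6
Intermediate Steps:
Z(v) = 1/(-1 + v)
X(g, t) = (-6 + 1/(-1 + t))² (X(g, t) = (1/(-1 + t) - 6)² = (-6 + 1/(-1 + t))²)
k(D) = 1/(-115 + D)
(29743 + 17660)*(k(81) + X(-83, -168)) = (29743 + 17660)*(1/(-115 + 81) + (-7 + 6*(-168))²/(-1 - 168)²) = 47403*(1/(-34) + (-7 - 1008)²/(-169)²) = 47403*(-1/34 + (1/28561)*(-1015)²) = 47403*(-1/34 + (1/28561)*1030225) = 47403*(-1/34 + 1030225/28561) = 47403*(34999089/971074) = 1659061815867/971074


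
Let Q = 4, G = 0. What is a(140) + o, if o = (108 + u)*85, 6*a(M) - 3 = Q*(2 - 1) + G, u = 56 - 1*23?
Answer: 71917/6 ≈ 11986.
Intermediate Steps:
u = 33 (u = 56 - 23 = 33)
a(M) = 7/6 (a(M) = 1/2 + (4*(2 - 1) + 0)/6 = 1/2 + (4*1 + 0)/6 = 1/2 + (4 + 0)/6 = 1/2 + (1/6)*4 = 1/2 + 2/3 = 7/6)
o = 11985 (o = (108 + 33)*85 = 141*85 = 11985)
a(140) + o = 7/6 + 11985 = 71917/6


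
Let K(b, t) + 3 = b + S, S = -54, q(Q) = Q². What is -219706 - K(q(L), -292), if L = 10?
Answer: -219749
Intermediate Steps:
K(b, t) = -57 + b (K(b, t) = -3 + (b - 54) = -3 + (-54 + b) = -57 + b)
-219706 - K(q(L), -292) = -219706 - (-57 + 10²) = -219706 - (-57 + 100) = -219706 - 1*43 = -219706 - 43 = -219749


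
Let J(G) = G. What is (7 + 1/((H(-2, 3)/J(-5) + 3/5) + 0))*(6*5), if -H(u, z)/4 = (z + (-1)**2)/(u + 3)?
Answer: 4140/19 ≈ 217.89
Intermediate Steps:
H(u, z) = -4*(1 + z)/(3 + u) (H(u, z) = -4*(z + (-1)**2)/(u + 3) = -4*(z + 1)/(3 + u) = -4*(1 + z)/(3 + u))
(7 + 1/((H(-2, 3)/J(-5) + 3/5) + 0))*(6*5) = (7 + 1/(((4*(-1 - 1*3)/(3 - 2))/(-5) + 3/5) + 0))*(6*5) = (7 + 1/(((4*(-1 - 3)/1)*(-1/5) + 3*(1/5)) + 0))*30 = (7 + 1/(((4*1*(-4))*(-1/5) + 3/5) + 0))*30 = (7 + 1/((-16*(-1/5) + 3/5) + 0))*30 = (7 + 1/((16/5 + 3/5) + 0))*30 = (7 + 1/(19/5 + 0))*30 = (7 + 1/(19/5))*30 = (7 + 5/19)*30 = (138/19)*30 = 4140/19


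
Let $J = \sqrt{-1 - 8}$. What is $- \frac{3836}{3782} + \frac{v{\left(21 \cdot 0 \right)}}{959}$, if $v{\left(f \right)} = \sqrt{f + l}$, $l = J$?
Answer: $- \frac{1918}{1891} + \frac{\sqrt{3} \sqrt{i}}{959} \approx -1.013 + 0.0012771 i$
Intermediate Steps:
$J = 3 i$ ($J = \sqrt{-9} = 3 i \approx 3.0 i$)
$l = 3 i \approx 3.0 i$
$v{\left(f \right)} = \sqrt{f + 3 i}$
$- \frac{3836}{3782} + \frac{v{\left(21 \cdot 0 \right)}}{959} = - \frac{3836}{3782} + \frac{\sqrt{21 \cdot 0 + 3 i}}{959} = \left(-3836\right) \frac{1}{3782} + \sqrt{0 + 3 i} \frac{1}{959} = - \frac{1918}{1891} + \sqrt{3 i} \frac{1}{959} = - \frac{1918}{1891} + \sqrt{3} \sqrt{i} \frac{1}{959} = - \frac{1918}{1891} + \frac{\sqrt{3} \sqrt{i}}{959}$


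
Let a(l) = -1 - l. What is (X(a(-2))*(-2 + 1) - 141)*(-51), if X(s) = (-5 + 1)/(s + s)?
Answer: 7089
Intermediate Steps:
X(s) = -2/s (X(s) = -4*1/(2*s) = -2/s)
(X(a(-2))*(-2 + 1) - 141)*(-51) = ((-2/(-1 - 1*(-2)))*(-2 + 1) - 141)*(-51) = (-2/(-1 + 2)*(-1) - 141)*(-51) = (-2/1*(-1) - 141)*(-51) = (-2*1*(-1) - 141)*(-51) = (-2*(-1) - 141)*(-51) = (2 - 141)*(-51) = -139*(-51) = 7089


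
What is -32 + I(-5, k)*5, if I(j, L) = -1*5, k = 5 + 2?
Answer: -57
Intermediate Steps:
k = 7
I(j, L) = -5
-32 + I(-5, k)*5 = -32 - 5*5 = -32 - 25 = -57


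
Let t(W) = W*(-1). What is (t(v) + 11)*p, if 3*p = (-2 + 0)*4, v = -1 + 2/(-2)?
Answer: -104/3 ≈ -34.667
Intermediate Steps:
v = -2 (v = -1 + 2*(-½) = -1 - 1 = -2)
t(W) = -W
p = -8/3 (p = ((-2 + 0)*4)/3 = (-2*4)/3 = (⅓)*(-8) = -8/3 ≈ -2.6667)
(t(v) + 11)*p = (-1*(-2) + 11)*(-8/3) = (2 + 11)*(-8/3) = 13*(-8/3) = -104/3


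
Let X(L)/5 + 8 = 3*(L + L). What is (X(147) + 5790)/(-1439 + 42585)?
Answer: 5080/20573 ≈ 0.24693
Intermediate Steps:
X(L) = -40 + 30*L (X(L) = -40 + 5*(3*(L + L)) = -40 + 5*(3*(2*L)) = -40 + 5*(6*L) = -40 + 30*L)
(X(147) + 5790)/(-1439 + 42585) = ((-40 + 30*147) + 5790)/(-1439 + 42585) = ((-40 + 4410) + 5790)/41146 = (4370 + 5790)*(1/41146) = 10160*(1/41146) = 5080/20573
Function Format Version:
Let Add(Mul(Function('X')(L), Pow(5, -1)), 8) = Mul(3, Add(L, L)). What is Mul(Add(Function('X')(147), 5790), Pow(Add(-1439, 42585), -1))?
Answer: Rational(5080, 20573) ≈ 0.24693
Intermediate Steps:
Function('X')(L) = Add(-40, Mul(30, L)) (Function('X')(L) = Add(-40, Mul(5, Mul(3, Add(L, L)))) = Add(-40, Mul(5, Mul(3, Mul(2, L)))) = Add(-40, Mul(5, Mul(6, L))) = Add(-40, Mul(30, L)))
Mul(Add(Function('X')(147), 5790), Pow(Add(-1439, 42585), -1)) = Mul(Add(Add(-40, Mul(30, 147)), 5790), Pow(Add(-1439, 42585), -1)) = Mul(Add(Add(-40, 4410), 5790), Pow(41146, -1)) = Mul(Add(4370, 5790), Rational(1, 41146)) = Mul(10160, Rational(1, 41146)) = Rational(5080, 20573)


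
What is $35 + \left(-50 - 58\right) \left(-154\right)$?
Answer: $16667$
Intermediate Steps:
$35 + \left(-50 - 58\right) \left(-154\right) = 35 - -16632 = 35 + 16632 = 16667$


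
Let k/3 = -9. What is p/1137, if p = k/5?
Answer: -9/1895 ≈ -0.0047493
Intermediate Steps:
k = -27 (k = 3*(-9) = -27)
p = -27/5 ≈ -5.4000
p/1137 = -27/5/1137 = -27/5*1/1137 = -9/1895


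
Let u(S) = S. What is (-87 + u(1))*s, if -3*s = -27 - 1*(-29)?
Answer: 172/3 ≈ 57.333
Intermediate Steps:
s = -2/3 (s = -(-27 - 1*(-29))/3 = -(-27 + 29)/3 = -1/3*2 = -2/3 ≈ -0.66667)
(-87 + u(1))*s = (-87 + 1)*(-2/3) = -86*(-2/3) = 172/3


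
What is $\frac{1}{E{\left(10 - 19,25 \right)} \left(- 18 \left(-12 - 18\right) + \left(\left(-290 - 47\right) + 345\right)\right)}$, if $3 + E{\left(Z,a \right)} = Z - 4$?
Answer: $- \frac{1}{8768} \approx -0.00011405$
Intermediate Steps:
$E{\left(Z,a \right)} = -7 + Z$ ($E{\left(Z,a \right)} = -3 + \left(Z - 4\right) = -3 + \left(-4 + Z\right) = -7 + Z$)
$\frac{1}{E{\left(10 - 19,25 \right)} \left(- 18 \left(-12 - 18\right) + \left(\left(-290 - 47\right) + 345\right)\right)} = \frac{1}{\left(-7 + \left(10 - 19\right)\right) \left(- 18 \left(-12 - 18\right) + \left(\left(-290 - 47\right) + 345\right)\right)} = \frac{1}{\left(-7 + \left(10 - 19\right)\right) \left(\left(-18\right) \left(-30\right) + \left(-337 + 345\right)\right)} = \frac{1}{\left(-7 - 9\right) \left(540 + 8\right)} = \frac{1}{\left(-16\right) 548} = \frac{1}{-8768} = - \frac{1}{8768}$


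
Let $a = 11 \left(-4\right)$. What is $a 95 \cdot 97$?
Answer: $-405460$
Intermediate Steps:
$a = -44$
$a 95 \cdot 97 = \left(-44\right) 95 \cdot 97 = \left(-4180\right) 97 = -405460$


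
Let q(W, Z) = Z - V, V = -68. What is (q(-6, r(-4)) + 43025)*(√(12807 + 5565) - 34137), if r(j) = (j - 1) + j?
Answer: -1470758508 + 86168*√4593 ≈ -1.4649e+9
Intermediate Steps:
r(j) = -1 + 2*j (r(j) = (-1 + j) + j = -1 + 2*j)
q(W, Z) = 68 + Z (q(W, Z) = Z - 1*(-68) = Z + 68 = 68 + Z)
(q(-6, r(-4)) + 43025)*(√(12807 + 5565) - 34137) = ((68 + (-1 + 2*(-4))) + 43025)*(√(12807 + 5565) - 34137) = ((68 + (-1 - 8)) + 43025)*(√18372 - 34137) = ((68 - 9) + 43025)*(2*√4593 - 34137) = (59 + 43025)*(-34137 + 2*√4593) = 43084*(-34137 + 2*√4593) = -1470758508 + 86168*√4593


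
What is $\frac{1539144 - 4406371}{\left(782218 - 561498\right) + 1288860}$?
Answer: $- \frac{2867227}{1509580} \approx -1.8994$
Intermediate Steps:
$\frac{1539144 - 4406371}{\left(782218 - 561498\right) + 1288860} = - \frac{2867227}{\left(782218 - 561498\right) + 1288860} = - \frac{2867227}{220720 + 1288860} = - \frac{2867227}{1509580}$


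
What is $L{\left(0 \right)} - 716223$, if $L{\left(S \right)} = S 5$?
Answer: $-716223$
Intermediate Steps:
$L{\left(S \right)} = 5 S$
$L{\left(0 \right)} - 716223 = 5 \cdot 0 - 716223 = 0 - 716223 = -716223$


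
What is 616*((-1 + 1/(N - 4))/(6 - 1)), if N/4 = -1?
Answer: -693/5 ≈ -138.60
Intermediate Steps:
N = -4 (N = 4*(-1) = -4)
616*((-1 + 1/(N - 4))/(6 - 1)) = 616*((-1 + 1/(-4 - 4))/(6 - 1)) = 616*((-1 + 1/(-8))/5) = 616*((-1 - ⅛)*(⅕)) = 616*(-9/8*⅕) = 616*(-9/40) = -693/5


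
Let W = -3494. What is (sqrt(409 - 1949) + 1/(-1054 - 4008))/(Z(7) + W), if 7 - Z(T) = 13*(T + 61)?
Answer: 1/22126002 - 2*I*sqrt(385)/4371 ≈ 4.5196e-8 - 0.008978*I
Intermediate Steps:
Z(T) = -786 - 13*T (Z(T) = 7 - 13*(T + 61) = 7 - 13*(61 + T) = 7 - (793 + 13*T) = 7 + (-793 - 13*T) = -786 - 13*T)
(sqrt(409 - 1949) + 1/(-1054 - 4008))/(Z(7) + W) = (sqrt(409 - 1949) + 1/(-1054 - 4008))/((-786 - 13*7) - 3494) = (sqrt(-1540) + 1/(-5062))/((-786 - 91) - 3494) = (2*I*sqrt(385) - 1/5062)/(-877 - 3494) = (-1/5062 + 2*I*sqrt(385))/(-4371) = (-1/5062 + 2*I*sqrt(385))*(-1/4371) = 1/22126002 - 2*I*sqrt(385)/4371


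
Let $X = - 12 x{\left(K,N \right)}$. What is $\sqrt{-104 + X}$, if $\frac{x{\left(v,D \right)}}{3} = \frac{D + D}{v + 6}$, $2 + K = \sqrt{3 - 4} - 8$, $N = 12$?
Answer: $\frac{2 \sqrt{7174 + 3672 i}}{17} \approx 10.267 + 2.475 i$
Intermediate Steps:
$K = -10 + i$ ($K = -2 - \left(8 - \sqrt{3 - 4}\right) = -2 - \left(8 - \sqrt{-1}\right) = -2 - \left(8 - i\right) = -10 + i \approx -10.0 + 1.0 i$)
$x{\left(v,D \right)} = \frac{6 D}{6 + v}$ ($x{\left(v,D \right)} = 3 \frac{D + D}{v + 6} = 3 \frac{2 D}{6 + v} = \frac{6 D}{6 + v}$)
$X = \frac{3456}{17} + \frac{864 i}{17}$ ($X = - 12 \cdot 6 \cdot 12 \frac{1}{6 - \left(10 - i\right)} = - 12 \cdot 6 \cdot 12 \frac{1}{-4 + i} = - 12 \cdot 6 \cdot 12 \frac{-4 - i}{17} = - 12 \left(- \frac{288}{17} - \frac{72 i}{17}\right) = \frac{3456}{17} + \frac{864 i}{17} \approx 203.29 + 50.824 i$)
$\sqrt{-104 + X} = \sqrt{-104 + \left(\frac{3456}{17} + \frac{864 i}{17}\right)} = \sqrt{\frac{1688}{17} + \frac{864 i}{17}}$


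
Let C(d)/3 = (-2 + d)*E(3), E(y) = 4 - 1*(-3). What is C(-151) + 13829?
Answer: 10616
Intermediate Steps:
E(y) = 7 (E(y) = 4 + 3 = 7)
C(d) = -42 + 21*d (C(d) = 3*((-2 + d)*7) = 3*(-14 + 7*d) = -42 + 21*d)
C(-151) + 13829 = (-42 + 21*(-151)) + 13829 = (-42 - 3171) + 13829 = -3213 + 13829 = 10616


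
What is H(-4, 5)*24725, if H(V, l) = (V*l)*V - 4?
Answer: 1879100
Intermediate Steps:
H(V, l) = -4 + l*V² (H(V, l) = l*V² - 4 = -4 + l*V²)
H(-4, 5)*24725 = (-4 + 5*(-4)²)*24725 = (-4 + 5*16)*24725 = (-4 + 80)*24725 = 76*24725 = 1879100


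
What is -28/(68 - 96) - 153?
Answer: -152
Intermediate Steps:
-28/(68 - 96) - 153 = -28/(-28) - 153 = -1/28*(-28) - 153 = 1 - 153 = -152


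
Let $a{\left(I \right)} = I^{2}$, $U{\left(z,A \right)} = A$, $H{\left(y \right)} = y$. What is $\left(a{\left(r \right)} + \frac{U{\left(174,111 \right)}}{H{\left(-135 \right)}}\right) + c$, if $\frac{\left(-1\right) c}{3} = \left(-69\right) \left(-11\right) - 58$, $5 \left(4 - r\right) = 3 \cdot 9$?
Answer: $- \frac{472919}{225} \approx -2101.9$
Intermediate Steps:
$r = - \frac{7}{5}$ ($r = 4 - \frac{3 \cdot 9}{5} = 4 - \frac{27}{5} = - \frac{7}{5} \approx -1.4$)
$c = -2103$ ($c = - 3 \left(\left(-69\right) \left(-11\right) - 58\right) = - 3 \left(759 - 58\right) = \left(-3\right) 701 = -2103$)
$\left(a{\left(r \right)} + \frac{U{\left(174,111 \right)}}{H{\left(-135 \right)}}\right) + c = \left(\left(- \frac{7}{5}\right)^{2} + \frac{111}{-135}\right) - 2103 = \left(\frac{49}{25} + 111 \left(- \frac{1}{135}\right)\right) - 2103 = \left(\frac{49}{25} - \frac{37}{45}\right) - 2103 = \frac{256}{225} - 2103 = - \frac{472919}{225}$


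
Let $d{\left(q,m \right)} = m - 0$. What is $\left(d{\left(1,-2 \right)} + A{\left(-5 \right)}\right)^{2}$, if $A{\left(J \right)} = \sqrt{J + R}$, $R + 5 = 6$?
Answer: $- 8 i \approx - 8.0 i$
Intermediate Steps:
$R = 1$ ($R = -5 + 6 = 1$)
$d{\left(q,m \right)} = m$ ($d{\left(q,m \right)} = m + 0 = m$)
$A{\left(J \right)} = \sqrt{1 + J}$ ($A{\left(J \right)} = \sqrt{J + 1} = \sqrt{1 + J}$)
$\left(d{\left(1,-2 \right)} + A{\left(-5 \right)}\right)^{2} = \left(-2 + \sqrt{1 - 5}\right)^{2} = \left(-2 + \sqrt{-4}\right)^{2} = \left(-2 + 2 i\right)^{2}$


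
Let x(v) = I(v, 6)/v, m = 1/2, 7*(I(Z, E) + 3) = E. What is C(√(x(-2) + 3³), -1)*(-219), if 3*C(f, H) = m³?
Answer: -73/8 ≈ -9.1250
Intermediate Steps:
I(Z, E) = -3 + E/7
m = ½ ≈ 0.50000
x(v) = -15/(7*v) (x(v) = (-3 + (⅐)*6)/v = (-3 + 6/7)/v = -15/(7*v))
C(f, H) = 1/24 (C(f, H) = (½)³/3 = (⅓)*(⅛) = 1/24)
C(√(x(-2) + 3³), -1)*(-219) = (1/24)*(-219) = -73/8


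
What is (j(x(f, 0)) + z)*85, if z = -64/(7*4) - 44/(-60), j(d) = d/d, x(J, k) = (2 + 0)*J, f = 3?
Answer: -986/21 ≈ -46.952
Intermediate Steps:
x(J, k) = 2*J
j(d) = 1
z = -163/105 (z = -64/28 - 44*(-1/60) = -64*1/28 + 11/15 = -16/7 + 11/15 = -163/105 ≈ -1.5524)
(j(x(f, 0)) + z)*85 = (1 - 163/105)*85 = -58/105*85 = -986/21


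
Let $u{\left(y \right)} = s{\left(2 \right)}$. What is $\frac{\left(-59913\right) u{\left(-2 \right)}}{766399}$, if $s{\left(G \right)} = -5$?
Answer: $\frac{299565}{766399} \approx 0.39087$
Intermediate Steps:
$u{\left(y \right)} = -5$
$\frac{\left(-59913\right) u{\left(-2 \right)}}{766399} = \frac{\left(-59913\right) \left(-5\right)}{766399} = 299565 \cdot \frac{1}{766399} = \frac{299565}{766399}$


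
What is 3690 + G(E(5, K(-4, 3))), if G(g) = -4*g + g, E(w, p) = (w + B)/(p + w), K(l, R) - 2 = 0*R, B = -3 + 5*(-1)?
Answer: 25839/7 ≈ 3691.3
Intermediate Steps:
B = -8 (B = -3 - 5 = -8)
K(l, R) = 2 (K(l, R) = 2 + 0*R = 2 + 0 = 2)
E(w, p) = (-8 + w)/(p + w) (E(w, p) = (w - 8)/(p + w) = (-8 + w)/(p + w))
G(g) = -3*g
3690 + G(E(5, K(-4, 3))) = 3690 - 3*(-8 + 5)/(2 + 5) = 3690 - 3*(-3)/7 = 3690 - 3*(-3/7) = 3690 + 9/7 = 25839/7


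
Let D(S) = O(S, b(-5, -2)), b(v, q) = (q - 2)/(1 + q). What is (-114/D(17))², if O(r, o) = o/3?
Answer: 29241/4 ≈ 7310.3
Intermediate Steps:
b(v, q) = (-2 + q)/(1 + q)
O(r, o) = o/3 (O(r, o) = o*(⅓) = o/3)
D(S) = 4/3 (D(S) = ((-2 - 2)/(1 - 2))/3 = (-4/(-1))/3 = (-1*(-4))/3 = (⅓)*4 = 4/3)
(-114/D(17))² = (-114/4/3)² = (-114*¾)² = (-171/2)² = 29241/4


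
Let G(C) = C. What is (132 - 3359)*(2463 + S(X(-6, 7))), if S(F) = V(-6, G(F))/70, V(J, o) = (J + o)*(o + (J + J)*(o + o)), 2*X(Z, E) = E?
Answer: -63659029/8 ≈ -7.9574e+6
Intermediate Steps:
X(Z, E) = E/2
V(J, o) = (J + o)*(o + 4*J*o) (V(J, o) = (J + o)*(o + (2*J)*(2*o)) = (J + o)*(o + 4*J*o))
S(F) = F*(138 - 23*F)/70 (S(F) = (F*(-6 + F + 4*(-6)**2 + 4*(-6)*F))/70 = (F*(-6 + F + 4*36 - 24*F))*(1/70) = (F*(-6 + F + 144 - 24*F))*(1/70) = (F*(138 - 23*F))*(1/70) = F*(138 - 23*F)/70)
(132 - 3359)*(2463 + S(X(-6, 7))) = (132 - 3359)*(2463 + 23*((1/2)*7)*(6 - 7/2)/70) = -3227*(2463 + (23/70)*(7/2)*(6 - 1*7/2)) = -3227*(2463 + (23/70)*(7/2)*(6 - 7/2)) = -3227*(2463 + (23/70)*(7/2)*(5/2)) = -3227*(2463 + 23/8) = -3227*19727/8 = -63659029/8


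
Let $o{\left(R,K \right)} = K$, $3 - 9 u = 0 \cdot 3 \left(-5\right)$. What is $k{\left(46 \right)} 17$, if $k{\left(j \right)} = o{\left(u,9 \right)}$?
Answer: $153$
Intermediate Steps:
$u = \frac{1}{3}$ ($u = \frac{1}{3} - \frac{0 \cdot 3 \left(-5\right)}{9} = \frac{1}{3} - \frac{0 \left(-5\right)}{9} = \frac{1}{3} - 0 = \frac{1}{3} + 0 = \frac{1}{3} \approx 0.33333$)
$k{\left(j \right)} = 9$
$k{\left(46 \right)} 17 = 9 \cdot 17 = 153$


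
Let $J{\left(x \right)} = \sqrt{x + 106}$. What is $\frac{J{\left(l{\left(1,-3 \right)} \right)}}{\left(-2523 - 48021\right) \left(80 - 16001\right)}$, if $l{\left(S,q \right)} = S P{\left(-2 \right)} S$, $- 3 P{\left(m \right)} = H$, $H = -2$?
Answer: $\frac{\sqrt{15}}{301766634} \approx 1.2834 \cdot 10^{-8}$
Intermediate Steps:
$P{\left(m \right)} = \frac{2}{3}$ ($P{\left(m \right)} = \left(- \frac{1}{3}\right) \left(-2\right) = \frac{2}{3}$)
$l{\left(S,q \right)} = \frac{2 S^{2}}{3}$ ($l{\left(S,q \right)} = S \frac{2}{3} S = \frac{2 S}{3} S = \frac{2 S^{2}}{3}$)
$J{\left(x \right)} = \sqrt{106 + x}$
$\frac{J{\left(l{\left(1,-3 \right)} \right)}}{\left(-2523 - 48021\right) \left(80 - 16001\right)} = \frac{\sqrt{106 + \frac{2 \cdot 1^{2}}{3}}}{\left(-2523 - 48021\right) \left(80 - 16001\right)} = \frac{\sqrt{106 + \frac{2}{3} \cdot 1}}{\left(-50544\right) \left(-15921\right)} = \frac{\sqrt{106 + \frac{2}{3}}}{804711024} = \sqrt{\frac{320}{3}} \cdot \frac{1}{804711024} = \frac{8 \sqrt{15}}{3} \cdot \frac{1}{804711024} = \frac{\sqrt{15}}{301766634}$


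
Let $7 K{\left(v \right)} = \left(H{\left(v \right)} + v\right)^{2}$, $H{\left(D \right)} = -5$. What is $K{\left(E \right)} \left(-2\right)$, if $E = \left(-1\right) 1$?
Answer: $- \frac{72}{7} \approx -10.286$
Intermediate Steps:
$E = -1$
$K{\left(v \right)} = \frac{\left(-5 + v\right)^{2}}{7}$
$K{\left(E \right)} \left(-2\right) = \frac{\left(-5 - 1\right)^{2}}{7} \left(-2\right) = \frac{\left(-6\right)^{2}}{7} \left(-2\right) = \frac{1}{7} \cdot 36 \left(-2\right) = \frac{36}{7} \left(-2\right) = - \frac{72}{7}$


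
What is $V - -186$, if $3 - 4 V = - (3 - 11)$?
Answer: $\frac{739}{4} \approx 184.75$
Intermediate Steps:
$V = - \frac{5}{4}$ ($V = \frac{3}{4} - \frac{\left(-1\right) \left(3 - 11\right)}{4} = \frac{3}{4} - \frac{\left(-1\right) \left(-8\right)}{4} = \frac{3}{4} - 2 = - \frac{5}{4} \approx -1.25$)
$V - -186 = - \frac{5}{4} - -186 = - \frac{5}{4} + 186 = \frac{739}{4}$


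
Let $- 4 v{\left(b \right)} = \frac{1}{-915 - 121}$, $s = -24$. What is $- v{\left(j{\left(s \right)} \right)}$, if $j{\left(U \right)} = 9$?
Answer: $- \frac{1}{4144} \approx -0.00024131$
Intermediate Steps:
$v{\left(b \right)} = \frac{1}{4144}$ ($v{\left(b \right)} = - \frac{1}{4 \left(-915 - 121\right)} = - \frac{1}{4 \left(-1036\right)} = \left(- \frac{1}{4}\right) \left(- \frac{1}{1036}\right) = \frac{1}{4144}$)
$- v{\left(j{\left(s \right)} \right)} = \left(-1\right) \frac{1}{4144} = - \frac{1}{4144}$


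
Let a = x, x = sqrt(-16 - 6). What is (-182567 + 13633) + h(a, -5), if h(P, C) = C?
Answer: -168939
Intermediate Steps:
x = I*sqrt(22) (x = sqrt(-22) = I*sqrt(22) ≈ 4.6904*I)
a = I*sqrt(22) ≈ 4.6904*I
(-182567 + 13633) + h(a, -5) = (-182567 + 13633) - 5 = -168934 - 5 = -168939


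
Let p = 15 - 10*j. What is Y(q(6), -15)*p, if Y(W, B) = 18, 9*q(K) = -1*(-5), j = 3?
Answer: -270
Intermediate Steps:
q(K) = 5/9 (q(K) = (-1*(-5))/9 = (1/9)*5 = 5/9)
p = -15 (p = 15 - 10*3 = 15 - 30 = -15)
Y(q(6), -15)*p = 18*(-15) = -270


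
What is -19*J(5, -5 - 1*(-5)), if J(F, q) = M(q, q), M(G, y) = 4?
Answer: -76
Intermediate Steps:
J(F, q) = 4
-19*J(5, -5 - 1*(-5)) = -19*4 = -76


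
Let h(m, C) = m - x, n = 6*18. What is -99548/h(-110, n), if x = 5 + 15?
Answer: 49774/65 ≈ 765.75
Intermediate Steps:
n = 108
x = 20
h(m, C) = -20 + m (h(m, C) = m - 1*20 = m - 20 = -20 + m)
-99548/h(-110, n) = -99548/(-20 - 110) = -99548/(-130) = -99548*(-1/130) = 49774/65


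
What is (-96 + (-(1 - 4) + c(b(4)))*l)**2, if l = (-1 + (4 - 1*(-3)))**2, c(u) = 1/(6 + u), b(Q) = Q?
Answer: 6084/25 ≈ 243.36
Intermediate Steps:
l = 36 (l = (-1 + (4 + 3))**2 = (-1 + 7)**2 = 6**2 = 36)
(-96 + (-(1 - 4) + c(b(4)))*l)**2 = (-96 + (-(1 - 4) + 1/(6 + 4))*36)**2 = (-96 + (-1*(-3) + 1/10)*36)**2 = (-96 + (3 + 1/10)*36)**2 = (-96 + (31/10)*36)**2 = (-96 + 558/5)**2 = (78/5)**2 = 6084/25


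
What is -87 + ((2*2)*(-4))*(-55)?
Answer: 793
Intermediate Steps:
-87 + ((2*2)*(-4))*(-55) = -87 + (4*(-4))*(-55) = -87 - 16*(-55) = -87 + 880 = 793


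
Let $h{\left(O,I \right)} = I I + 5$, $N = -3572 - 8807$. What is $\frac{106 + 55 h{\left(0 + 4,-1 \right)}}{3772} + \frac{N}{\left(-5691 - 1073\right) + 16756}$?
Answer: $- \frac{10584269}{9422456} \approx -1.1233$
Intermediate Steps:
$N = -12379$ ($N = -3572 - 8807 = -12379$)
$h{\left(O,I \right)} = 5 + I^{2}$ ($h{\left(O,I \right)} = I^{2} + 5 = 5 + I^{2}$)
$\frac{106 + 55 h{\left(0 + 4,-1 \right)}}{3772} + \frac{N}{\left(-5691 - 1073\right) + 16756} = \frac{106 + 55 \left(5 + \left(-1\right)^{2}\right)}{3772} - \frac{12379}{\left(-5691 - 1073\right) + 16756} = \left(106 + 55 \left(5 + 1\right)\right) \frac{1}{3772} - \frac{12379}{-6764 + 16756} = \left(106 + 55 \cdot 6\right) \frac{1}{3772} - \frac{12379}{9992} = \left(106 + 330\right) \frac{1}{3772} - \frac{12379}{9992} = 436 \cdot \frac{1}{3772} - \frac{12379}{9992} = \frac{109}{943} - \frac{12379}{9992} = - \frac{10584269}{9422456}$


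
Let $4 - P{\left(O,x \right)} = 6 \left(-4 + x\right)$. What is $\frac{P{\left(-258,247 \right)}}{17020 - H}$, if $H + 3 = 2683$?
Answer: $- \frac{727}{7170} \approx -0.10139$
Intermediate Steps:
$P{\left(O,x \right)} = 28 - 6 x$ ($P{\left(O,x \right)} = 4 - 6 \left(-4 + x\right) = 4 - \left(-24 + 6 x\right) = 28 - 6 x$)
$H = 2680$ ($H = -3 + 2683 = 2680$)
$\frac{P{\left(-258,247 \right)}}{17020 - H} = \frac{28 - 1482}{17020 - 2680} = - \frac{1454}{14340} = \left(-1454\right) \frac{1}{14340} = - \frac{727}{7170}$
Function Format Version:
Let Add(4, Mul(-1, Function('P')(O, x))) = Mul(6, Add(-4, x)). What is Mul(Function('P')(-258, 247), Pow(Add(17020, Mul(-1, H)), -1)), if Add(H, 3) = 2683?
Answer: Rational(-727, 7170) ≈ -0.10139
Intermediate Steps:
Function('P')(O, x) = Add(28, Mul(-6, x)) (Function('P')(O, x) = Add(4, Mul(-1, Mul(6, Add(-4, x)))) = Add(4, Mul(-1, Add(-24, Mul(6, x)))) = Add(4, Add(24, Mul(-6, x))) = Add(28, Mul(-6, x)))
H = 2680 (H = Add(-3, 2683) = 2680)
Mul(Function('P')(-258, 247), Pow(Add(17020, Mul(-1, H)), -1)) = Mul(Add(28, Mul(-6, 247)), Pow(Add(17020, Mul(-1, 2680)), -1)) = Mul(Add(28, -1482), Pow(Add(17020, -2680), -1)) = Mul(-1454, Pow(14340, -1)) = Mul(-1454, Rational(1, 14340)) = Rational(-727, 7170)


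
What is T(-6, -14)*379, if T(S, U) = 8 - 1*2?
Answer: 2274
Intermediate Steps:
T(S, U) = 6 (T(S, U) = 8 - 2 = 6)
T(-6, -14)*379 = 6*379 = 2274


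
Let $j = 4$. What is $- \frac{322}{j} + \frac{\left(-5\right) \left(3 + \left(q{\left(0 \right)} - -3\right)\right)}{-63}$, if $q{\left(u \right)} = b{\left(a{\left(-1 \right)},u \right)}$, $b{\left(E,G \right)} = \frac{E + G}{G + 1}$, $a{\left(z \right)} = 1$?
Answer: $- \frac{1439}{18} \approx -79.944$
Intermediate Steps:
$b{\left(E,G \right)} = \frac{E + G}{1 + G}$
$q{\left(u \right)} = 1$ ($q{\left(u \right)} = \frac{1 + u}{1 + u} = 1$)
$- \frac{322}{j} + \frac{\left(-5\right) \left(3 + \left(q{\left(0 \right)} - -3\right)\right)}{-63} = - \frac{322}{4} + \frac{\left(-5\right) \left(3 + \left(1 - -3\right)\right)}{-63} = \left(-322\right) \frac{1}{4} + - 5 \left(3 + \left(1 + 3\right)\right) \left(- \frac{1}{63}\right) = - \frac{161}{2} + - 5 \left(3 + 4\right) \left(- \frac{1}{63}\right) = - \frac{161}{2} + \left(-5\right) 7 \left(- \frac{1}{63}\right) = - \frac{161}{2} - - \frac{5}{9} = - \frac{161}{2} + \frac{5}{9} = - \frac{1439}{18}$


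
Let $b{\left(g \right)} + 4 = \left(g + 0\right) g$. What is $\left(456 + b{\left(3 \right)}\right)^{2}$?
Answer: $212521$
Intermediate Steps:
$b{\left(g \right)} = -4 + g^{2}$ ($b{\left(g \right)} = -4 + \left(g + 0\right) g = -4 + g g = -4 + g^{2}$)
$\left(456 + b{\left(3 \right)}\right)^{2} = \left(456 - \left(4 - 3^{2}\right)\right)^{2} = \left(456 + \left(-4 + 9\right)\right)^{2} = \left(456 + 5\right)^{2} = 461^{2} = 212521$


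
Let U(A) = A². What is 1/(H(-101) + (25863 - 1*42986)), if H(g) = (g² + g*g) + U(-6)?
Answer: 1/3315 ≈ 0.00030166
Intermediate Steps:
H(g) = 36 + 2*g² (H(g) = (g² + g*g) + (-6)² = (g² + g²) + 36 = 2*g² + 36 = 36 + 2*g²)
1/(H(-101) + (25863 - 1*42986)) = 1/((36 + 2*(-101)²) + (25863 - 1*42986)) = 1/((36 + 2*10201) + (25863 - 42986)) = 1/((36 + 20402) - 17123) = 1/(20438 - 17123) = 1/3315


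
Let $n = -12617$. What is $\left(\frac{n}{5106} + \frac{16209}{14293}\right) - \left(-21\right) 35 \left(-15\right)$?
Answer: $- \frac{21748721921}{1972434} \approx -11026.0$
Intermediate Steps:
$\left(\frac{n}{5106} + \frac{16209}{14293}\right) - \left(-21\right) 35 \left(-15\right) = \left(- \frac{12617}{5106} + \frac{16209}{14293}\right) - \left(-21\right) 35 \left(-15\right) = \left(\left(-12617\right) \frac{1}{5106} + 16209 \cdot \frac{1}{14293}\right) - \left(-735\right) \left(-15\right) = \left(- \frac{341}{138} + \frac{16209}{14293}\right) - 11025 = - \frac{2637071}{1972434} - 11025 = - \frac{21748721921}{1972434}$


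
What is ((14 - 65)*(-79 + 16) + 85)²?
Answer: 10876804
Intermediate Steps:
((14 - 65)*(-79 + 16) + 85)² = (-51*(-63) + 85)² = (3213 + 85)² = 3298² = 10876804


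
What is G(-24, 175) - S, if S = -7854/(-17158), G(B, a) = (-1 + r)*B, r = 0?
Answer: 201969/8579 ≈ 23.542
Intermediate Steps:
G(B, a) = -B (G(B, a) = (-1 + 0)*B = -B)
S = 3927/8579 (S = -7854*(-1/17158) = 3927/8579 ≈ 0.45775)
G(-24, 175) - S = -1*(-24) - 1*3927/8579 = 24 - 3927/8579 = 201969/8579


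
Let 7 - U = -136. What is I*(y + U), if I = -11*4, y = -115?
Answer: -1232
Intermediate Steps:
I = -44
U = 143 (U = 7 - 1*(-136) = 7 + 136 = 143)
I*(y + U) = -44*(-115 + 143) = -44*28 = -1232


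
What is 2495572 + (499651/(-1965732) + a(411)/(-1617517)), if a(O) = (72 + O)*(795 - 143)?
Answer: 7934931600756832889/3179604927444 ≈ 2.4956e+6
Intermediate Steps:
a(O) = 46944 + 652*O (a(O) = (72 + O)*652 = 46944 + 652*O)
2495572 + (499651/(-1965732) + a(411)/(-1617517)) = 2495572 + (499651/(-1965732) + (46944 + 652*411)/(-1617517)) = 2495572 + (499651*(-1/1965732) + (46944 + 267972)*(-1/1617517)) = 2495572 + (-499651/1965732 + 314916*(-1/1617517)) = 2495572 + (-499651/1965732 - 314916/1617517) = 2495572 - 1427234445079/3179604927444 = 7934931600756832889/3179604927444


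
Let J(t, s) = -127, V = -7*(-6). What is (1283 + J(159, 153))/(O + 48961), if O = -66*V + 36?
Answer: 1156/46225 ≈ 0.025008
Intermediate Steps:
V = 42
O = -2736 (O = -66*42 + 36 = -2772 + 36 = -2736)
(1283 + J(159, 153))/(O + 48961) = (1283 - 127)/(-2736 + 48961) = 1156/46225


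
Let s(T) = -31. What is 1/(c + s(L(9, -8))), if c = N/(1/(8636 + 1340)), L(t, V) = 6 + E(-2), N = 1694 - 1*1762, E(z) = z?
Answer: -1/678399 ≈ -1.4741e-6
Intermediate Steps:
N = -68 (N = 1694 - 1762 = -68)
L(t, V) = 4 (L(t, V) = 6 - 2 = 4)
c = -678368 (c = -68/(1/(8636 + 1340)) = -68/(1/9976) = -68/1/9976 = -68*9976 = -678368)
1/(c + s(L(9, -8))) = 1/(-678368 - 31) = 1/(-678399) = -1/678399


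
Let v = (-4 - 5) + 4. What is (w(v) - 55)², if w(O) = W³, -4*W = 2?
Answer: 194481/64 ≈ 3038.8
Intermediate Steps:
W = -½ (W = -¼*2 = -½ ≈ -0.50000)
v = -5 (v = -9 + 4 = -5)
w(O) = -⅛ (w(O) = (-½)³ = -⅛)
(w(v) - 55)² = (-⅛ - 55)² = (-441/8)² = 194481/64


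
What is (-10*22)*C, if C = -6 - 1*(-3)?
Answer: 660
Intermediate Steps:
C = -3 (C = -6 + 3 = -3)
(-10*22)*C = -10*22*(-3) = -220*(-3) = 660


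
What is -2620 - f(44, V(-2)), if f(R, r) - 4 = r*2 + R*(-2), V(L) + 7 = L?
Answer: -2518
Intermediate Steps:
V(L) = -7 + L
f(R, r) = 4 - 2*R + 2*r (f(R, r) = 4 + (r*2 + R*(-2)) = 4 + (2*r - 2*R) = 4 + (-2*R + 2*r) = 4 - 2*R + 2*r)
-2620 - f(44, V(-2)) = -2620 - (4 - 2*44 + 2*(-7 - 2)) = -2620 - (4 - 88 + 2*(-9)) = -2620 - (4 - 88 - 18) = -2620 - 1*(-102) = -2620 + 102 = -2518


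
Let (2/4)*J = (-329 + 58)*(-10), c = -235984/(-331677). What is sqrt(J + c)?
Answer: 2*sqrt(16564735491343)/110559 ≈ 73.625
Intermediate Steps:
c = 235984/331677 (c = -235984*(-1/331677) = 235984/331677 ≈ 0.71149)
J = 5420 (J = 2*((-329 + 58)*(-10)) = 2*(-271*(-10)) = 2*2710 = 5420)
sqrt(J + c) = sqrt(5420 + 235984/331677) = sqrt(1797925324/331677) = 2*sqrt(16564735491343)/110559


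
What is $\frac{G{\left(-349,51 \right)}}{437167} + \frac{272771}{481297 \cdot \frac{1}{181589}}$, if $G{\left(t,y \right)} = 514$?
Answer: $\frac{21653849259980531}{210407165599} \approx 1.0291 \cdot 10^{5}$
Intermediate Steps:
$\frac{G{\left(-349,51 \right)}}{437167} + \frac{272771}{481297 \cdot \frac{1}{181589}} = \frac{514}{437167} + \frac{272771}{481297 \cdot \frac{1}{181589}} = 514 \cdot \frac{1}{437167} + \frac{272771}{481297 \cdot \frac{1}{181589}} = \frac{514}{437167} + \frac{272771}{\frac{481297}{181589}} = \frac{514}{437167} + 272771 \cdot \frac{181589}{481297} = \frac{514}{437167} + \frac{49532213119}{481297} = \frac{21653849259980531}{210407165599}$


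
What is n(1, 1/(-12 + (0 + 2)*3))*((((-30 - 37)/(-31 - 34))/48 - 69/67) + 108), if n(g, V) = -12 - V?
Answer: -1587952559/1254240 ≈ -1266.1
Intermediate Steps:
n(1, 1/(-12 + (0 + 2)*3))*((((-30 - 37)/(-31 - 34))/48 - 69/67) + 108) = (-12 - 1/(-12 + (0 + 2)*3))*((((-30 - 37)/(-31 - 34))/48 - 69/67) + 108) = (-12 - 1/(-12 + 2*3))*((-67/(-65)*(1/48) - 69*1/67) + 108) = (-12 - 1/(-12 + 6))*((-67*(-1/65)*(1/48) - 69/67) + 108) = (-12 - 1/(-6))*(((67/65)*(1/48) - 69/67) + 108) = (-12 - 1*(-⅙))*((67/3120 - 69/67) + 108) = (-12 + ⅙)*(-210791/209040 + 108) = -71/6*22365529/209040 = -1587952559/1254240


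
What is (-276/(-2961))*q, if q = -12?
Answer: -368/329 ≈ -1.1185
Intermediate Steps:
(-276/(-2961))*q = -276/(-2961)*(-12) = -276*(-1/2961)*(-12) = (92/987)*(-12) = -368/329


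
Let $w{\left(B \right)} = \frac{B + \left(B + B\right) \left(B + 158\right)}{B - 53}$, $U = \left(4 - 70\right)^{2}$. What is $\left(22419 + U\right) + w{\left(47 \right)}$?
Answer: $\frac{47111}{2} \approx 23556.0$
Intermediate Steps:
$U = 4356$ ($U = \left(4 - 70\right)^{2} = \left(-66\right)^{2} = 4356$)
$w{\left(B \right)} = \frac{B + 2 B \left(158 + B\right)}{-53 + B}$
$\left(22419 + U\right) + w{\left(47 \right)} = \left(22419 + 4356\right) + \frac{47 \left(317 + 2 \cdot 47\right)}{-53 + 47} = 26775 + \frac{47 \left(317 + 94\right)}{-6} = 26775 + 47 \left(- \frac{1}{6}\right) 411 = 26775 - \frac{6439}{2} = \frac{47111}{2}$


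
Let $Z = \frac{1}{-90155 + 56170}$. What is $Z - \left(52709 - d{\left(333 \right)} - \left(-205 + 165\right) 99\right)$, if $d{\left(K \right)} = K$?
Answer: $- \frac{1914578961}{33985} \approx -56336.0$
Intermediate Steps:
$Z = - \frac{1}{33985}$ ($Z = \frac{1}{-33985} = - \frac{1}{33985} \approx -2.9425 \cdot 10^{-5}$)
$Z - \left(52709 - d{\left(333 \right)} - \left(-205 + 165\right) 99\right) = - \frac{1}{33985} + \left(\left(\left(-205 + 165\right) 99 - 52709\right) + 333\right) = - \frac{1}{33985} + \left(\left(\left(-40\right) 99 - 52709\right) + 333\right) = - \frac{1}{33985} + \left(\left(-3960 - 52709\right) + 333\right) = - \frac{1}{33985} + \left(-56669 + 333\right) = - \frac{1}{33985} - 56336 = - \frac{1914578961}{33985}$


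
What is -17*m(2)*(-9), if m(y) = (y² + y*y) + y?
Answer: 1530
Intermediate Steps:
m(y) = y + 2*y² (m(y) = (y² + y²) + y = 2*y² + y = y + 2*y²)
-17*m(2)*(-9) = -34*(1 + 2*2)*(-9) = -34*(1 + 4)*(-9) = -34*5*(-9) = -17*10*(-9) = -170*(-9) = 1530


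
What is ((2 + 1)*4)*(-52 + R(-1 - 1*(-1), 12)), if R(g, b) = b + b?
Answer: -336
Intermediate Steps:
R(g, b) = 2*b
((2 + 1)*4)*(-52 + R(-1 - 1*(-1), 12)) = ((2 + 1)*4)*(-52 + 2*12) = (3*4)*(-52 + 24) = 12*(-28) = -336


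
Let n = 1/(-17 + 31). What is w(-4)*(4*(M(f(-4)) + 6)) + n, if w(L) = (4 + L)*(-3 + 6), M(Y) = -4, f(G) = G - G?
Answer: 1/14 ≈ 0.071429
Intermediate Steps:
f(G) = 0
w(L) = 12 + 3*L (w(L) = (4 + L)*3 = 12 + 3*L)
n = 1/14 ≈ 0.071429
w(-4)*(4*(M(f(-4)) + 6)) + n = (12 + 3*(-4))*(4*(-4 + 6)) + 1/14 = (12 - 12)*(4*2) + 1/14 = 0*8 + 1/14 = 0 + 1/14 = 1/14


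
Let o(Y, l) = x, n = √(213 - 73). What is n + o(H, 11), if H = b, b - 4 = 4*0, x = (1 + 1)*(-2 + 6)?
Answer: 8 + 2*√35 ≈ 19.832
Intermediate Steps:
x = 8 (x = 2*4 = 8)
b = 4 (b = 4 + 4*0 = 4 + 0 = 4)
H = 4
n = 2*√35 (n = √140 = 2*√35 ≈ 11.832)
o(Y, l) = 8
n + o(H, 11) = 2*√35 + 8 = 8 + 2*√35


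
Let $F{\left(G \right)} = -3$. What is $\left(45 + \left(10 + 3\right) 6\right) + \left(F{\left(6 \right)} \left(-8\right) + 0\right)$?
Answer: $147$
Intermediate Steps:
$\left(45 + \left(10 + 3\right) 6\right) + \left(F{\left(6 \right)} \left(-8\right) + 0\right) = \left(45 + \left(10 + 3\right) 6\right) + \left(\left(-3\right) \left(-8\right) + 0\right) = \left(45 + 13 \cdot 6\right) + \left(24 + 0\right) = \left(45 + 78\right) + 24 = 123 + 24 = 147$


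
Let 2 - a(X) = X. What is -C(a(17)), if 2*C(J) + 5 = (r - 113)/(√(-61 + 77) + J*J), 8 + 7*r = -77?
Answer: 8891/3206 ≈ 2.7732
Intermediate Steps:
a(X) = 2 - X
r = -85/7 (r = -8/7 + (⅐)*(-77) = -8/7 - 11 = -85/7 ≈ -12.143)
C(J) = -5/2 - 438/(7*(4 + J²)) (C(J) = -5/2 + ((-85/7 - 113)/(√(-61 + 77) + J*J))/2 = -5/2 + (-876/(7*(√16 + J²)))/2 = -5/2 + (-876/(7*(4 + J²)))/2 = -5/2 - 438/(7*(4 + J²)))
-C(a(17)) = -(-1016 - 35*(2 - 1*17)²)/(14*(4 + (2 - 1*17)²)) = -(-1016 - 35*(2 - 17)²)/(14*(4 + (2 - 17)²)) = -(-1016 - 35*(-15)²)/(14*(4 + (-15)²)) = -(-1016 - 35*225)/(14*(4 + 225)) = -(-1016 - 7875)/(14*229) = -(-8891)/(14*229) = -1*(-8891/3206) = 8891/3206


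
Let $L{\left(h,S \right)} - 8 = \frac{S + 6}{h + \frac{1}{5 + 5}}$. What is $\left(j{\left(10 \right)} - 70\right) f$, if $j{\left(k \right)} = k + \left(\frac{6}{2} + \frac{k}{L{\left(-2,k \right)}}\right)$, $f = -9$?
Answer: $\frac{2907}{4} \approx 726.75$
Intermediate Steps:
$L{\left(h,S \right)} = 8 + \frac{6 + S}{\frac{1}{10} + h}$ ($L{\left(h,S \right)} = 8 + \frac{S + 6}{h + \frac{1}{5 + 5}} = 8 + \frac{6 + S}{h + \frac{1}{10}} = 8 + \frac{6 + S}{\frac{1}{10} + h}$)
$j{\left(k \right)} = 3 + k + \frac{k}{\frac{92}{19} - \frac{10 k}{19}}$ ($j{\left(k \right)} = k + \left(\frac{6}{2} + \frac{k}{2 \frac{1}{1 + 10 \left(-2\right)} \left(34 + 5 k + 40 \left(-2\right)\right)}\right) = k + \left(6 \cdot \frac{1}{2} + \frac{k}{2 \frac{1}{1 - 20} \left(34 + 5 k - 80\right)}\right) = k + \left(3 + \frac{k}{2 \frac{1}{-19} \left(-46 + 5 k\right)}\right) = k + \left(3 + \frac{k}{2 \left(- \frac{1}{19}\right) \left(-46 + 5 k\right)}\right) = k + \left(3 + \frac{k}{\frac{92}{19} - \frac{10 k}{19}}\right) = 3 + k + \frac{k}{\frac{92}{19} - \frac{10 k}{19}}$)
$\left(j{\left(10 \right)} - 70\right) f = \left(\frac{-276 - 810 + 10 \cdot 10^{2}}{2 \left(-46 + 5 \cdot 10\right)} - 70\right) \left(-9\right) = \left(\frac{-276 - 810 + 10 \cdot 100}{2 \left(-46 + 50\right)} - 70\right) \left(-9\right) = \left(\frac{-276 - 810 + 1000}{2 \cdot 4} - 70\right) \left(-9\right) = \left(\frac{1}{2} \cdot \frac{1}{4} \left(-86\right) - 70\right) \left(-9\right) = \left(- \frac{43}{4} - 70\right) \left(-9\right) = \left(- \frac{323}{4}\right) \left(-9\right) = \frac{2907}{4}$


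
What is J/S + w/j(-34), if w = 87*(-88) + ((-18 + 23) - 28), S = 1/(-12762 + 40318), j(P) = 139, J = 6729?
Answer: 25773973357/139 ≈ 1.8542e+8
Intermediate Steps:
S = 1/27556 ≈ 3.6290e-5
w = -7679 (w = -7656 + (5 - 28) = -7656 - 23 = -7679)
J/S + w/j(-34) = 6729/(1/27556) - 7679/139 = 6729*27556 - 7679*1/139 = 185424324 - 7679/139 = 25773973357/139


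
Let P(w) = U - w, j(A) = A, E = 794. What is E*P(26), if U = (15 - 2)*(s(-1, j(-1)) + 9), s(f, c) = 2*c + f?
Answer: 41288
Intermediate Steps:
s(f, c) = f + 2*c
U = 78 (U = (15 - 2)*((-1 + 2*(-1)) + 9) = 13*((-1 - 2) + 9) = 13*(-3 + 9) = 13*6 = 78)
P(w) = 78 - w
E*P(26) = 794*(78 - 1*26) = 794*(78 - 26) = 794*52 = 41288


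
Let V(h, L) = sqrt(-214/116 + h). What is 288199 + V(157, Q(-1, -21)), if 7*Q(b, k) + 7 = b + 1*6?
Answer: 288199 + sqrt(521942)/58 ≈ 2.8821e+5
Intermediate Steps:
Q(b, k) = -1/7 + b/7 (Q(b, k) = -1 + (b + 1*6)/7 = -1 + (b + 6)/7 = -1 + (6 + b)/7 = -1 + (6/7 + b/7) = -1/7 + b/7)
V(h, L) = sqrt(-107/58 + h) (V(h, L) = sqrt(-214*1/116 + h) = sqrt(-107/58 + h))
288199 + V(157, Q(-1, -21)) = 288199 + sqrt(-6206 + 3364*157)/58 = 288199 + sqrt(-6206 + 528148)/58 = 288199 + sqrt(521942)/58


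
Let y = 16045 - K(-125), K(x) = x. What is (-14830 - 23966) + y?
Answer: -22626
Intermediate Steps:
y = 16170 (y = 16045 - 1*(-125) = 16045 + 125 = 16170)
(-14830 - 23966) + y = (-14830 - 23966) + 16170 = -38796 + 16170 = -22626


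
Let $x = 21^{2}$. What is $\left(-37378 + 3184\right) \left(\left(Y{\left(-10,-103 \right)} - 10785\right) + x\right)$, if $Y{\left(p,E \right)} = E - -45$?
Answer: $355685988$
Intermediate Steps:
$x = 441$
$Y{\left(p,E \right)} = 45 + E$ ($Y{\left(p,E \right)} = E + 45 = 45 + E$)
$\left(-37378 + 3184\right) \left(\left(Y{\left(-10,-103 \right)} - 10785\right) + x\right) = \left(-37378 + 3184\right) \left(\left(\left(45 - 103\right) - 10785\right) + 441\right) = - 34194 \left(\left(-58 - 10785\right) + 441\right) = - 34194 \left(-10843 + 441\right) = \left(-34194\right) \left(-10402\right) = 355685988$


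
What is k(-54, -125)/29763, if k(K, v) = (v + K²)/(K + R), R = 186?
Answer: 2791/3928716 ≈ 0.00071041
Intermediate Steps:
k(K, v) = (v + K²)/(186 + K) (k(K, v) = (v + K²)/(K + 186) = (v + K²)/(186 + K))
k(-54, -125)/29763 = ((-125 + (-54)²)/(186 - 54))/29763 = ((-125 + 2916)/132)*(1/29763) = ((1/132)*2791)*(1/29763) = (2791/132)*(1/29763) = 2791/3928716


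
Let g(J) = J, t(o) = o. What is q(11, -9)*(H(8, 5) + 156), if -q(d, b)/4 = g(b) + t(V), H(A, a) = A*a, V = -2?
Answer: 8624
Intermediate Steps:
q(d, b) = 8 - 4*b (q(d, b) = -4*(b - 2) = -4*(-2 + b) = 8 - 4*b)
q(11, -9)*(H(8, 5) + 156) = (8 - 4*(-9))*(8*5 + 156) = (8 + 36)*(40 + 156) = 44*196 = 8624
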